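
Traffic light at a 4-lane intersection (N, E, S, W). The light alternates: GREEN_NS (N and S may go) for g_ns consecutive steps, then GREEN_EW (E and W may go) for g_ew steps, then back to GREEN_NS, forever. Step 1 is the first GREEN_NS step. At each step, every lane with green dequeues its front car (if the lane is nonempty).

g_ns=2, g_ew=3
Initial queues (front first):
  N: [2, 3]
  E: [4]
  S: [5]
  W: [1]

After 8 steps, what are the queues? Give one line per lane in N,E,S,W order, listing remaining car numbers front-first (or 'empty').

Step 1 [NS]: N:car2-GO,E:wait,S:car5-GO,W:wait | queues: N=1 E=1 S=0 W=1
Step 2 [NS]: N:car3-GO,E:wait,S:empty,W:wait | queues: N=0 E=1 S=0 W=1
Step 3 [EW]: N:wait,E:car4-GO,S:wait,W:car1-GO | queues: N=0 E=0 S=0 W=0

N: empty
E: empty
S: empty
W: empty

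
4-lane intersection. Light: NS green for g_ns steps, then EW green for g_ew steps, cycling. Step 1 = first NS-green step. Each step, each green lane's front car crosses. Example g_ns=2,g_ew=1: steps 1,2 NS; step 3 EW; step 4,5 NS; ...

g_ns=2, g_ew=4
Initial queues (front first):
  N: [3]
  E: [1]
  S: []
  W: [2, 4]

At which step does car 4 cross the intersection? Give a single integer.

Step 1 [NS]: N:car3-GO,E:wait,S:empty,W:wait | queues: N=0 E=1 S=0 W=2
Step 2 [NS]: N:empty,E:wait,S:empty,W:wait | queues: N=0 E=1 S=0 W=2
Step 3 [EW]: N:wait,E:car1-GO,S:wait,W:car2-GO | queues: N=0 E=0 S=0 W=1
Step 4 [EW]: N:wait,E:empty,S:wait,W:car4-GO | queues: N=0 E=0 S=0 W=0
Car 4 crosses at step 4

4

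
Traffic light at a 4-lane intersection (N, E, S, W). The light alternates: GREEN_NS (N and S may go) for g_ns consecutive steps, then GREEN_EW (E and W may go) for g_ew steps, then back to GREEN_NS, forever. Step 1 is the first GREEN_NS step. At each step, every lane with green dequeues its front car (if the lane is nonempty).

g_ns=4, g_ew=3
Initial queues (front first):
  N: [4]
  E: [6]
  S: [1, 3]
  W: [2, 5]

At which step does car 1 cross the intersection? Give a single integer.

Step 1 [NS]: N:car4-GO,E:wait,S:car1-GO,W:wait | queues: N=0 E=1 S=1 W=2
Step 2 [NS]: N:empty,E:wait,S:car3-GO,W:wait | queues: N=0 E=1 S=0 W=2
Step 3 [NS]: N:empty,E:wait,S:empty,W:wait | queues: N=0 E=1 S=0 W=2
Step 4 [NS]: N:empty,E:wait,S:empty,W:wait | queues: N=0 E=1 S=0 W=2
Step 5 [EW]: N:wait,E:car6-GO,S:wait,W:car2-GO | queues: N=0 E=0 S=0 W=1
Step 6 [EW]: N:wait,E:empty,S:wait,W:car5-GO | queues: N=0 E=0 S=0 W=0
Car 1 crosses at step 1

1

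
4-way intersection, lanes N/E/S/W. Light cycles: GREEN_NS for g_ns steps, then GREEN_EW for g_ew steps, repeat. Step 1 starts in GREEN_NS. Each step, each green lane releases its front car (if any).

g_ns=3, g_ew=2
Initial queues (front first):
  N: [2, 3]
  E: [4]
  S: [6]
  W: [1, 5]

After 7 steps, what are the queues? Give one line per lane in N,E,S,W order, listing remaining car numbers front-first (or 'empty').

Step 1 [NS]: N:car2-GO,E:wait,S:car6-GO,W:wait | queues: N=1 E=1 S=0 W=2
Step 2 [NS]: N:car3-GO,E:wait,S:empty,W:wait | queues: N=0 E=1 S=0 W=2
Step 3 [NS]: N:empty,E:wait,S:empty,W:wait | queues: N=0 E=1 S=0 W=2
Step 4 [EW]: N:wait,E:car4-GO,S:wait,W:car1-GO | queues: N=0 E=0 S=0 W=1
Step 5 [EW]: N:wait,E:empty,S:wait,W:car5-GO | queues: N=0 E=0 S=0 W=0

N: empty
E: empty
S: empty
W: empty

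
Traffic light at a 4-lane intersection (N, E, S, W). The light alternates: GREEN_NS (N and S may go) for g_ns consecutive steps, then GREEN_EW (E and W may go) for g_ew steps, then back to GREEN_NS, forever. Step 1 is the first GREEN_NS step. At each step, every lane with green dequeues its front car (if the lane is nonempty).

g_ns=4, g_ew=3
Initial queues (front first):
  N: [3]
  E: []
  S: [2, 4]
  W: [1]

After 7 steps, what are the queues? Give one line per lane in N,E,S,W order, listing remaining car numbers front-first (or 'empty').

Step 1 [NS]: N:car3-GO,E:wait,S:car2-GO,W:wait | queues: N=0 E=0 S=1 W=1
Step 2 [NS]: N:empty,E:wait,S:car4-GO,W:wait | queues: N=0 E=0 S=0 W=1
Step 3 [NS]: N:empty,E:wait,S:empty,W:wait | queues: N=0 E=0 S=0 W=1
Step 4 [NS]: N:empty,E:wait,S:empty,W:wait | queues: N=0 E=0 S=0 W=1
Step 5 [EW]: N:wait,E:empty,S:wait,W:car1-GO | queues: N=0 E=0 S=0 W=0

N: empty
E: empty
S: empty
W: empty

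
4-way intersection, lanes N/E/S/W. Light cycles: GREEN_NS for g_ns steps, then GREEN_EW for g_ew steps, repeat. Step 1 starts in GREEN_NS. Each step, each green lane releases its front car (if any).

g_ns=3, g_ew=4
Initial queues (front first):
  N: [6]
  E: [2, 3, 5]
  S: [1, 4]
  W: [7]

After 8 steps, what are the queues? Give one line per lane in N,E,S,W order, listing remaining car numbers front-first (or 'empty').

Step 1 [NS]: N:car6-GO,E:wait,S:car1-GO,W:wait | queues: N=0 E=3 S=1 W=1
Step 2 [NS]: N:empty,E:wait,S:car4-GO,W:wait | queues: N=0 E=3 S=0 W=1
Step 3 [NS]: N:empty,E:wait,S:empty,W:wait | queues: N=0 E=3 S=0 W=1
Step 4 [EW]: N:wait,E:car2-GO,S:wait,W:car7-GO | queues: N=0 E=2 S=0 W=0
Step 5 [EW]: N:wait,E:car3-GO,S:wait,W:empty | queues: N=0 E=1 S=0 W=0
Step 6 [EW]: N:wait,E:car5-GO,S:wait,W:empty | queues: N=0 E=0 S=0 W=0

N: empty
E: empty
S: empty
W: empty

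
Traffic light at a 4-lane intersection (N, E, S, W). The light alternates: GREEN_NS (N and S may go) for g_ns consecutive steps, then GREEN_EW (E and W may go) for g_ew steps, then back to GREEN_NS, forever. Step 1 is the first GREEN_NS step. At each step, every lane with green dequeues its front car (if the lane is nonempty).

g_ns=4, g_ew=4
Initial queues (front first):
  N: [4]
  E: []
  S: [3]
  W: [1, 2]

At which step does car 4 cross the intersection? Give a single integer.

Step 1 [NS]: N:car4-GO,E:wait,S:car3-GO,W:wait | queues: N=0 E=0 S=0 W=2
Step 2 [NS]: N:empty,E:wait,S:empty,W:wait | queues: N=0 E=0 S=0 W=2
Step 3 [NS]: N:empty,E:wait,S:empty,W:wait | queues: N=0 E=0 S=0 W=2
Step 4 [NS]: N:empty,E:wait,S:empty,W:wait | queues: N=0 E=0 S=0 W=2
Step 5 [EW]: N:wait,E:empty,S:wait,W:car1-GO | queues: N=0 E=0 S=0 W=1
Step 6 [EW]: N:wait,E:empty,S:wait,W:car2-GO | queues: N=0 E=0 S=0 W=0
Car 4 crosses at step 1

1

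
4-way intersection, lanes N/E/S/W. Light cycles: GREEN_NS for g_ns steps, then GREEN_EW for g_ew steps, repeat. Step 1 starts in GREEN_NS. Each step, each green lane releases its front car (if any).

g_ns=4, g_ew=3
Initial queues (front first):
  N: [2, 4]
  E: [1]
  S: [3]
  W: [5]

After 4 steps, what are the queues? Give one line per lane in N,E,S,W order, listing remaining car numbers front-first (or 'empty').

Step 1 [NS]: N:car2-GO,E:wait,S:car3-GO,W:wait | queues: N=1 E=1 S=0 W=1
Step 2 [NS]: N:car4-GO,E:wait,S:empty,W:wait | queues: N=0 E=1 S=0 W=1
Step 3 [NS]: N:empty,E:wait,S:empty,W:wait | queues: N=0 E=1 S=0 W=1
Step 4 [NS]: N:empty,E:wait,S:empty,W:wait | queues: N=0 E=1 S=0 W=1

N: empty
E: 1
S: empty
W: 5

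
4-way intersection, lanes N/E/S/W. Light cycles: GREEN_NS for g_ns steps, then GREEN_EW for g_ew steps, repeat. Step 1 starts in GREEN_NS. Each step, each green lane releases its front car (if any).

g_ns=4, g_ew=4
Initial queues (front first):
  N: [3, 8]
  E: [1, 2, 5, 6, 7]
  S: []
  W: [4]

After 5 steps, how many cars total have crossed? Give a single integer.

Answer: 4

Derivation:
Step 1 [NS]: N:car3-GO,E:wait,S:empty,W:wait | queues: N=1 E=5 S=0 W=1
Step 2 [NS]: N:car8-GO,E:wait,S:empty,W:wait | queues: N=0 E=5 S=0 W=1
Step 3 [NS]: N:empty,E:wait,S:empty,W:wait | queues: N=0 E=5 S=0 W=1
Step 4 [NS]: N:empty,E:wait,S:empty,W:wait | queues: N=0 E=5 S=0 W=1
Step 5 [EW]: N:wait,E:car1-GO,S:wait,W:car4-GO | queues: N=0 E=4 S=0 W=0
Cars crossed by step 5: 4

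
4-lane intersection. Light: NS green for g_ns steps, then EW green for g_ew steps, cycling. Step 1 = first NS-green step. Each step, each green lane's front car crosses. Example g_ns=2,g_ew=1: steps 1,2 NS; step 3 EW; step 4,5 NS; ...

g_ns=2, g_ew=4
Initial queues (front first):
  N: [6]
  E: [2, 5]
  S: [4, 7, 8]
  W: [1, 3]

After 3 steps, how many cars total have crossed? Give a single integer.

Answer: 5

Derivation:
Step 1 [NS]: N:car6-GO,E:wait,S:car4-GO,W:wait | queues: N=0 E=2 S=2 W=2
Step 2 [NS]: N:empty,E:wait,S:car7-GO,W:wait | queues: N=0 E=2 S=1 W=2
Step 3 [EW]: N:wait,E:car2-GO,S:wait,W:car1-GO | queues: N=0 E=1 S=1 W=1
Cars crossed by step 3: 5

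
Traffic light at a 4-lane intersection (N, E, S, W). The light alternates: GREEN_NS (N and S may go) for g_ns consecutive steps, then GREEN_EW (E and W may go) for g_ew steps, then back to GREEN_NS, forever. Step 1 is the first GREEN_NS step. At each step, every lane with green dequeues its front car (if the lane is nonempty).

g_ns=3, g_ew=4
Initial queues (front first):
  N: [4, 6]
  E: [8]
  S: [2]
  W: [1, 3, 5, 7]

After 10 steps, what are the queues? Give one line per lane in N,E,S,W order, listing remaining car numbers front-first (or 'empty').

Step 1 [NS]: N:car4-GO,E:wait,S:car2-GO,W:wait | queues: N=1 E=1 S=0 W=4
Step 2 [NS]: N:car6-GO,E:wait,S:empty,W:wait | queues: N=0 E=1 S=0 W=4
Step 3 [NS]: N:empty,E:wait,S:empty,W:wait | queues: N=0 E=1 S=0 W=4
Step 4 [EW]: N:wait,E:car8-GO,S:wait,W:car1-GO | queues: N=0 E=0 S=0 W=3
Step 5 [EW]: N:wait,E:empty,S:wait,W:car3-GO | queues: N=0 E=0 S=0 W=2
Step 6 [EW]: N:wait,E:empty,S:wait,W:car5-GO | queues: N=0 E=0 S=0 W=1
Step 7 [EW]: N:wait,E:empty,S:wait,W:car7-GO | queues: N=0 E=0 S=0 W=0

N: empty
E: empty
S: empty
W: empty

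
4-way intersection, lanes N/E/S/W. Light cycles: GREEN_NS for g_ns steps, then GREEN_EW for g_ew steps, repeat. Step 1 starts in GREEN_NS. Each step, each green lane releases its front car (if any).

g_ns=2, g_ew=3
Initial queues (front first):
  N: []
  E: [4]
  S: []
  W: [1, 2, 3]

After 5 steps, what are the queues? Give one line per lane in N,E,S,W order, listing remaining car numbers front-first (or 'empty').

Step 1 [NS]: N:empty,E:wait,S:empty,W:wait | queues: N=0 E=1 S=0 W=3
Step 2 [NS]: N:empty,E:wait,S:empty,W:wait | queues: N=0 E=1 S=0 W=3
Step 3 [EW]: N:wait,E:car4-GO,S:wait,W:car1-GO | queues: N=0 E=0 S=0 W=2
Step 4 [EW]: N:wait,E:empty,S:wait,W:car2-GO | queues: N=0 E=0 S=0 W=1
Step 5 [EW]: N:wait,E:empty,S:wait,W:car3-GO | queues: N=0 E=0 S=0 W=0

N: empty
E: empty
S: empty
W: empty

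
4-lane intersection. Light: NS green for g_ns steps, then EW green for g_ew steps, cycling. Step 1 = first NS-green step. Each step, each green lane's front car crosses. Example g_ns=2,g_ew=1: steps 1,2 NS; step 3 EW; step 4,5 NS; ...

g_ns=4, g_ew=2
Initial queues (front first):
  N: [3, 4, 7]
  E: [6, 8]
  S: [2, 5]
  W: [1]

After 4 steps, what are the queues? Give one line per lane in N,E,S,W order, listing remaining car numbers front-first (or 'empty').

Step 1 [NS]: N:car3-GO,E:wait,S:car2-GO,W:wait | queues: N=2 E=2 S=1 W=1
Step 2 [NS]: N:car4-GO,E:wait,S:car5-GO,W:wait | queues: N=1 E=2 S=0 W=1
Step 3 [NS]: N:car7-GO,E:wait,S:empty,W:wait | queues: N=0 E=2 S=0 W=1
Step 4 [NS]: N:empty,E:wait,S:empty,W:wait | queues: N=0 E=2 S=0 W=1

N: empty
E: 6 8
S: empty
W: 1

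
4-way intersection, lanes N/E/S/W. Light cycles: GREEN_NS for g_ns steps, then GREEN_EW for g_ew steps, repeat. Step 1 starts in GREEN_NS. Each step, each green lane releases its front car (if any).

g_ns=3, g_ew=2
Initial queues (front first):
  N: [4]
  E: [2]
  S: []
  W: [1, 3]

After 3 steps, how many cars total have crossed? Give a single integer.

Answer: 1

Derivation:
Step 1 [NS]: N:car4-GO,E:wait,S:empty,W:wait | queues: N=0 E=1 S=0 W=2
Step 2 [NS]: N:empty,E:wait,S:empty,W:wait | queues: N=0 E=1 S=0 W=2
Step 3 [NS]: N:empty,E:wait,S:empty,W:wait | queues: N=0 E=1 S=0 W=2
Cars crossed by step 3: 1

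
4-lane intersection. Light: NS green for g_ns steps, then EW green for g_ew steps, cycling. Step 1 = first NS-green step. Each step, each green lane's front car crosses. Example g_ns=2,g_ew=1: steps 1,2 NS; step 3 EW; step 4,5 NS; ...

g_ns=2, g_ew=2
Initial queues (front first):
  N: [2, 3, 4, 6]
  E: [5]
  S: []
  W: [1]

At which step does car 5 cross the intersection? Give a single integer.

Step 1 [NS]: N:car2-GO,E:wait,S:empty,W:wait | queues: N=3 E=1 S=0 W=1
Step 2 [NS]: N:car3-GO,E:wait,S:empty,W:wait | queues: N=2 E=1 S=0 W=1
Step 3 [EW]: N:wait,E:car5-GO,S:wait,W:car1-GO | queues: N=2 E=0 S=0 W=0
Step 4 [EW]: N:wait,E:empty,S:wait,W:empty | queues: N=2 E=0 S=0 W=0
Step 5 [NS]: N:car4-GO,E:wait,S:empty,W:wait | queues: N=1 E=0 S=0 W=0
Step 6 [NS]: N:car6-GO,E:wait,S:empty,W:wait | queues: N=0 E=0 S=0 W=0
Car 5 crosses at step 3

3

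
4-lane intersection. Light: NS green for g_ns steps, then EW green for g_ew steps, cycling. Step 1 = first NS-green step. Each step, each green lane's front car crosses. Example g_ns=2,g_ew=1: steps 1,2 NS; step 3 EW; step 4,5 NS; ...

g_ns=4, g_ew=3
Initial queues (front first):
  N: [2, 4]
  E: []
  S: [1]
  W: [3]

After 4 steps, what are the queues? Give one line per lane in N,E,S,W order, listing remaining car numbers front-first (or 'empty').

Step 1 [NS]: N:car2-GO,E:wait,S:car1-GO,W:wait | queues: N=1 E=0 S=0 W=1
Step 2 [NS]: N:car4-GO,E:wait,S:empty,W:wait | queues: N=0 E=0 S=0 W=1
Step 3 [NS]: N:empty,E:wait,S:empty,W:wait | queues: N=0 E=0 S=0 W=1
Step 4 [NS]: N:empty,E:wait,S:empty,W:wait | queues: N=0 E=0 S=0 W=1

N: empty
E: empty
S: empty
W: 3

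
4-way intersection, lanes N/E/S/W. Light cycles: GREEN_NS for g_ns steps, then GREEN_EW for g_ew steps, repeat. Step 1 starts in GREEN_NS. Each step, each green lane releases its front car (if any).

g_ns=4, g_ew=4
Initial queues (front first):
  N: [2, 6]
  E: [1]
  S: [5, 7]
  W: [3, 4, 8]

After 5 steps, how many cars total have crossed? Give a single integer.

Step 1 [NS]: N:car2-GO,E:wait,S:car5-GO,W:wait | queues: N=1 E=1 S=1 W=3
Step 2 [NS]: N:car6-GO,E:wait,S:car7-GO,W:wait | queues: N=0 E=1 S=0 W=3
Step 3 [NS]: N:empty,E:wait,S:empty,W:wait | queues: N=0 E=1 S=0 W=3
Step 4 [NS]: N:empty,E:wait,S:empty,W:wait | queues: N=0 E=1 S=0 W=3
Step 5 [EW]: N:wait,E:car1-GO,S:wait,W:car3-GO | queues: N=0 E=0 S=0 W=2
Cars crossed by step 5: 6

Answer: 6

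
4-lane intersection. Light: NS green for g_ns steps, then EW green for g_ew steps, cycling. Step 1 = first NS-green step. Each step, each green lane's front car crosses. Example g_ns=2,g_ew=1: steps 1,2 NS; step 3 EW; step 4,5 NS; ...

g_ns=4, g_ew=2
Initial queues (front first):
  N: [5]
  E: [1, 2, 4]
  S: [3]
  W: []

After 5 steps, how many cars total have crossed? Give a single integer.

Step 1 [NS]: N:car5-GO,E:wait,S:car3-GO,W:wait | queues: N=0 E=3 S=0 W=0
Step 2 [NS]: N:empty,E:wait,S:empty,W:wait | queues: N=0 E=3 S=0 W=0
Step 3 [NS]: N:empty,E:wait,S:empty,W:wait | queues: N=0 E=3 S=0 W=0
Step 4 [NS]: N:empty,E:wait,S:empty,W:wait | queues: N=0 E=3 S=0 W=0
Step 5 [EW]: N:wait,E:car1-GO,S:wait,W:empty | queues: N=0 E=2 S=0 W=0
Cars crossed by step 5: 3

Answer: 3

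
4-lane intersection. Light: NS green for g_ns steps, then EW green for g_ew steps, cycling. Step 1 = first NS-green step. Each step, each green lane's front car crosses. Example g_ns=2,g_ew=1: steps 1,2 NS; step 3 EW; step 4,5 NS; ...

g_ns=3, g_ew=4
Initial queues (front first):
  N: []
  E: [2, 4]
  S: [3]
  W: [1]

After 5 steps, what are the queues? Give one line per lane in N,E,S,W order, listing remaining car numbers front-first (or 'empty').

Step 1 [NS]: N:empty,E:wait,S:car3-GO,W:wait | queues: N=0 E=2 S=0 W=1
Step 2 [NS]: N:empty,E:wait,S:empty,W:wait | queues: N=0 E=2 S=0 W=1
Step 3 [NS]: N:empty,E:wait,S:empty,W:wait | queues: N=0 E=2 S=0 W=1
Step 4 [EW]: N:wait,E:car2-GO,S:wait,W:car1-GO | queues: N=0 E=1 S=0 W=0
Step 5 [EW]: N:wait,E:car4-GO,S:wait,W:empty | queues: N=0 E=0 S=0 W=0

N: empty
E: empty
S: empty
W: empty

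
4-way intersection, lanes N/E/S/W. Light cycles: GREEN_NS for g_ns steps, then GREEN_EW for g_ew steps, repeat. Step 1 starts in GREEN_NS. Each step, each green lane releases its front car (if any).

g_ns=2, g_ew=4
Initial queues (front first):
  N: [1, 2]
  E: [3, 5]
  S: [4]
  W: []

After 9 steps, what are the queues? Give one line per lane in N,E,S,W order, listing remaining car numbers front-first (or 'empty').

Step 1 [NS]: N:car1-GO,E:wait,S:car4-GO,W:wait | queues: N=1 E=2 S=0 W=0
Step 2 [NS]: N:car2-GO,E:wait,S:empty,W:wait | queues: N=0 E=2 S=0 W=0
Step 3 [EW]: N:wait,E:car3-GO,S:wait,W:empty | queues: N=0 E=1 S=0 W=0
Step 4 [EW]: N:wait,E:car5-GO,S:wait,W:empty | queues: N=0 E=0 S=0 W=0

N: empty
E: empty
S: empty
W: empty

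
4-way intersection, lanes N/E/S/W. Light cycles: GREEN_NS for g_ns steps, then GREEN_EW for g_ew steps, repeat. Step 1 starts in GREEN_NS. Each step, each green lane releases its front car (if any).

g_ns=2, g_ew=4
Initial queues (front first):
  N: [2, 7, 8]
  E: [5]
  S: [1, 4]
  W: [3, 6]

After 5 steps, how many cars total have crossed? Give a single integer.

Step 1 [NS]: N:car2-GO,E:wait,S:car1-GO,W:wait | queues: N=2 E=1 S=1 W=2
Step 2 [NS]: N:car7-GO,E:wait,S:car4-GO,W:wait | queues: N=1 E=1 S=0 W=2
Step 3 [EW]: N:wait,E:car5-GO,S:wait,W:car3-GO | queues: N=1 E=0 S=0 W=1
Step 4 [EW]: N:wait,E:empty,S:wait,W:car6-GO | queues: N=1 E=0 S=0 W=0
Step 5 [EW]: N:wait,E:empty,S:wait,W:empty | queues: N=1 E=0 S=0 W=0
Cars crossed by step 5: 7

Answer: 7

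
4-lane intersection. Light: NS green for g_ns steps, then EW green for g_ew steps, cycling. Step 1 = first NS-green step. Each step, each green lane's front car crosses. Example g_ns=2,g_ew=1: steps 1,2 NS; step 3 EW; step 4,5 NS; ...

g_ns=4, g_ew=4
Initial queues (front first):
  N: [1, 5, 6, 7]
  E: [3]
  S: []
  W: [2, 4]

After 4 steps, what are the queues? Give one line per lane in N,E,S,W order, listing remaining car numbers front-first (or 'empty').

Step 1 [NS]: N:car1-GO,E:wait,S:empty,W:wait | queues: N=3 E=1 S=0 W=2
Step 2 [NS]: N:car5-GO,E:wait,S:empty,W:wait | queues: N=2 E=1 S=0 W=2
Step 3 [NS]: N:car6-GO,E:wait,S:empty,W:wait | queues: N=1 E=1 S=0 W=2
Step 4 [NS]: N:car7-GO,E:wait,S:empty,W:wait | queues: N=0 E=1 S=0 W=2

N: empty
E: 3
S: empty
W: 2 4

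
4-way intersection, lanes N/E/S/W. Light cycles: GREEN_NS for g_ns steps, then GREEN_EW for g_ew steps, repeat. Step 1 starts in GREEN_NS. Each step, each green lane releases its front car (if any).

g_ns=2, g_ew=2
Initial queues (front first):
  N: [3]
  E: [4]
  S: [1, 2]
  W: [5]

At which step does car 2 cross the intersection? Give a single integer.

Step 1 [NS]: N:car3-GO,E:wait,S:car1-GO,W:wait | queues: N=0 E=1 S=1 W=1
Step 2 [NS]: N:empty,E:wait,S:car2-GO,W:wait | queues: N=0 E=1 S=0 W=1
Step 3 [EW]: N:wait,E:car4-GO,S:wait,W:car5-GO | queues: N=0 E=0 S=0 W=0
Car 2 crosses at step 2

2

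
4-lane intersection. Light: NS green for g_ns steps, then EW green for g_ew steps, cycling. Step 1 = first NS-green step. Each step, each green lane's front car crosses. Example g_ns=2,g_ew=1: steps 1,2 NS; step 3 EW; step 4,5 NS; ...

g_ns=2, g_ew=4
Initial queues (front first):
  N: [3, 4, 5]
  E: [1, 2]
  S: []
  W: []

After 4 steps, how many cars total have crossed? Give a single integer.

Step 1 [NS]: N:car3-GO,E:wait,S:empty,W:wait | queues: N=2 E=2 S=0 W=0
Step 2 [NS]: N:car4-GO,E:wait,S:empty,W:wait | queues: N=1 E=2 S=0 W=0
Step 3 [EW]: N:wait,E:car1-GO,S:wait,W:empty | queues: N=1 E=1 S=0 W=0
Step 4 [EW]: N:wait,E:car2-GO,S:wait,W:empty | queues: N=1 E=0 S=0 W=0
Cars crossed by step 4: 4

Answer: 4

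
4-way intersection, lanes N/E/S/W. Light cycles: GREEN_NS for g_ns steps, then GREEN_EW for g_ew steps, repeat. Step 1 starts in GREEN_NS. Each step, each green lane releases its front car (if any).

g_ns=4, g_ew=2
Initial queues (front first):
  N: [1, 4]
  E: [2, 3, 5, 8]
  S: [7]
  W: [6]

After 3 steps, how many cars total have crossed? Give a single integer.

Step 1 [NS]: N:car1-GO,E:wait,S:car7-GO,W:wait | queues: N=1 E=4 S=0 W=1
Step 2 [NS]: N:car4-GO,E:wait,S:empty,W:wait | queues: N=0 E=4 S=0 W=1
Step 3 [NS]: N:empty,E:wait,S:empty,W:wait | queues: N=0 E=4 S=0 W=1
Cars crossed by step 3: 3

Answer: 3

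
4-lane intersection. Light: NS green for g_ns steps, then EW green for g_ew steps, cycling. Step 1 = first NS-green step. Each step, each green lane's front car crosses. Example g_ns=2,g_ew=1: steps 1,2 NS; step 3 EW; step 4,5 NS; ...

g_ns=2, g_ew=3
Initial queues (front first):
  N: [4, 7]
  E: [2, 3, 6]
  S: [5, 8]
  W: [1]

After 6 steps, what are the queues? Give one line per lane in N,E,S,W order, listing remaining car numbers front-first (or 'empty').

Step 1 [NS]: N:car4-GO,E:wait,S:car5-GO,W:wait | queues: N=1 E=3 S=1 W=1
Step 2 [NS]: N:car7-GO,E:wait,S:car8-GO,W:wait | queues: N=0 E=3 S=0 W=1
Step 3 [EW]: N:wait,E:car2-GO,S:wait,W:car1-GO | queues: N=0 E=2 S=0 W=0
Step 4 [EW]: N:wait,E:car3-GO,S:wait,W:empty | queues: N=0 E=1 S=0 W=0
Step 5 [EW]: N:wait,E:car6-GO,S:wait,W:empty | queues: N=0 E=0 S=0 W=0

N: empty
E: empty
S: empty
W: empty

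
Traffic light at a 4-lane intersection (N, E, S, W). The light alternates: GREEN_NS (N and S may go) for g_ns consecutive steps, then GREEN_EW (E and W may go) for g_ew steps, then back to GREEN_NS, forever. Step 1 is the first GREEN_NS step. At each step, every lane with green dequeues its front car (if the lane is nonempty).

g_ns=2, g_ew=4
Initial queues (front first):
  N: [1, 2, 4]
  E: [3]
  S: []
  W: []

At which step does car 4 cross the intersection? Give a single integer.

Step 1 [NS]: N:car1-GO,E:wait,S:empty,W:wait | queues: N=2 E=1 S=0 W=0
Step 2 [NS]: N:car2-GO,E:wait,S:empty,W:wait | queues: N=1 E=1 S=0 W=0
Step 3 [EW]: N:wait,E:car3-GO,S:wait,W:empty | queues: N=1 E=0 S=0 W=0
Step 4 [EW]: N:wait,E:empty,S:wait,W:empty | queues: N=1 E=0 S=0 W=0
Step 5 [EW]: N:wait,E:empty,S:wait,W:empty | queues: N=1 E=0 S=0 W=0
Step 6 [EW]: N:wait,E:empty,S:wait,W:empty | queues: N=1 E=0 S=0 W=0
Step 7 [NS]: N:car4-GO,E:wait,S:empty,W:wait | queues: N=0 E=0 S=0 W=0
Car 4 crosses at step 7

7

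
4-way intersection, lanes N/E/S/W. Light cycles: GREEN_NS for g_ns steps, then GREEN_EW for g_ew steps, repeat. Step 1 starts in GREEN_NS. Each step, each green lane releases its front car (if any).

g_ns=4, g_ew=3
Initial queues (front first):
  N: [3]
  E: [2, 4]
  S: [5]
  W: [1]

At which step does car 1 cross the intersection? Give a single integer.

Step 1 [NS]: N:car3-GO,E:wait,S:car5-GO,W:wait | queues: N=0 E=2 S=0 W=1
Step 2 [NS]: N:empty,E:wait,S:empty,W:wait | queues: N=0 E=2 S=0 W=1
Step 3 [NS]: N:empty,E:wait,S:empty,W:wait | queues: N=0 E=2 S=0 W=1
Step 4 [NS]: N:empty,E:wait,S:empty,W:wait | queues: N=0 E=2 S=0 W=1
Step 5 [EW]: N:wait,E:car2-GO,S:wait,W:car1-GO | queues: N=0 E=1 S=0 W=0
Step 6 [EW]: N:wait,E:car4-GO,S:wait,W:empty | queues: N=0 E=0 S=0 W=0
Car 1 crosses at step 5

5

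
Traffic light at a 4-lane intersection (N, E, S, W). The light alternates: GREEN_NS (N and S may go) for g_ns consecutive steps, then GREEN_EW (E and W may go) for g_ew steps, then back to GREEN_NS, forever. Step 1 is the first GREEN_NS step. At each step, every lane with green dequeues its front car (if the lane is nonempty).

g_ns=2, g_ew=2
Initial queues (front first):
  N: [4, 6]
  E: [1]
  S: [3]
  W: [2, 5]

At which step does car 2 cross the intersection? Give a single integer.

Step 1 [NS]: N:car4-GO,E:wait,S:car3-GO,W:wait | queues: N=1 E=1 S=0 W=2
Step 2 [NS]: N:car6-GO,E:wait,S:empty,W:wait | queues: N=0 E=1 S=0 W=2
Step 3 [EW]: N:wait,E:car1-GO,S:wait,W:car2-GO | queues: N=0 E=0 S=0 W=1
Step 4 [EW]: N:wait,E:empty,S:wait,W:car5-GO | queues: N=0 E=0 S=0 W=0
Car 2 crosses at step 3

3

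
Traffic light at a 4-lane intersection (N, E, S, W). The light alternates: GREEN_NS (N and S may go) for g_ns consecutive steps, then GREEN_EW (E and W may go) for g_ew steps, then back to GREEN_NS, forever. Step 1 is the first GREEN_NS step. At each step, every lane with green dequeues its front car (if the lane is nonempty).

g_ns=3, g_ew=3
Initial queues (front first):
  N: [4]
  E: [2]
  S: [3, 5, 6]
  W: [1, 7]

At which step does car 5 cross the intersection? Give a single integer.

Step 1 [NS]: N:car4-GO,E:wait,S:car3-GO,W:wait | queues: N=0 E=1 S=2 W=2
Step 2 [NS]: N:empty,E:wait,S:car5-GO,W:wait | queues: N=0 E=1 S=1 W=2
Step 3 [NS]: N:empty,E:wait,S:car6-GO,W:wait | queues: N=0 E=1 S=0 W=2
Step 4 [EW]: N:wait,E:car2-GO,S:wait,W:car1-GO | queues: N=0 E=0 S=0 W=1
Step 5 [EW]: N:wait,E:empty,S:wait,W:car7-GO | queues: N=0 E=0 S=0 W=0
Car 5 crosses at step 2

2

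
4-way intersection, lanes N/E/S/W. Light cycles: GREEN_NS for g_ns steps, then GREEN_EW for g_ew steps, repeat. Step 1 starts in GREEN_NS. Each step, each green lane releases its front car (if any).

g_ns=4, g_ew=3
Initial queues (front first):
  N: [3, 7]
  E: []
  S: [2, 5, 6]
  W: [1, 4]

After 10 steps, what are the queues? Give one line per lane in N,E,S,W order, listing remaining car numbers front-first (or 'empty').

Step 1 [NS]: N:car3-GO,E:wait,S:car2-GO,W:wait | queues: N=1 E=0 S=2 W=2
Step 2 [NS]: N:car7-GO,E:wait,S:car5-GO,W:wait | queues: N=0 E=0 S=1 W=2
Step 3 [NS]: N:empty,E:wait,S:car6-GO,W:wait | queues: N=0 E=0 S=0 W=2
Step 4 [NS]: N:empty,E:wait,S:empty,W:wait | queues: N=0 E=0 S=0 W=2
Step 5 [EW]: N:wait,E:empty,S:wait,W:car1-GO | queues: N=0 E=0 S=0 W=1
Step 6 [EW]: N:wait,E:empty,S:wait,W:car4-GO | queues: N=0 E=0 S=0 W=0

N: empty
E: empty
S: empty
W: empty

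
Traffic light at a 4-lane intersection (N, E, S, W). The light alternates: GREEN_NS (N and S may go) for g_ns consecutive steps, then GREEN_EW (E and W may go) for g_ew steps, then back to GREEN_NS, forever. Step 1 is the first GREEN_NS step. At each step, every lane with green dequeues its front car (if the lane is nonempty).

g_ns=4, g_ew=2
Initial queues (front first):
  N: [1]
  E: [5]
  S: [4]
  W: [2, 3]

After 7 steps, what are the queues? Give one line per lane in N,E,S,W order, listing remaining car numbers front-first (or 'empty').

Step 1 [NS]: N:car1-GO,E:wait,S:car4-GO,W:wait | queues: N=0 E=1 S=0 W=2
Step 2 [NS]: N:empty,E:wait,S:empty,W:wait | queues: N=0 E=1 S=0 W=2
Step 3 [NS]: N:empty,E:wait,S:empty,W:wait | queues: N=0 E=1 S=0 W=2
Step 4 [NS]: N:empty,E:wait,S:empty,W:wait | queues: N=0 E=1 S=0 W=2
Step 5 [EW]: N:wait,E:car5-GO,S:wait,W:car2-GO | queues: N=0 E=0 S=0 W=1
Step 6 [EW]: N:wait,E:empty,S:wait,W:car3-GO | queues: N=0 E=0 S=0 W=0

N: empty
E: empty
S: empty
W: empty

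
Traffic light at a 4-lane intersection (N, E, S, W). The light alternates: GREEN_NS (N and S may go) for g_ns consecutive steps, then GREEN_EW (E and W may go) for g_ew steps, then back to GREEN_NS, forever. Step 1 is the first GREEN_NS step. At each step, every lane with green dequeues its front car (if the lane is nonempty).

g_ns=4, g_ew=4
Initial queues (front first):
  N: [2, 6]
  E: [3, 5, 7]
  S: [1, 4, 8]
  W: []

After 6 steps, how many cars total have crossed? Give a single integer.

Answer: 7

Derivation:
Step 1 [NS]: N:car2-GO,E:wait,S:car1-GO,W:wait | queues: N=1 E=3 S=2 W=0
Step 2 [NS]: N:car6-GO,E:wait,S:car4-GO,W:wait | queues: N=0 E=3 S=1 W=0
Step 3 [NS]: N:empty,E:wait,S:car8-GO,W:wait | queues: N=0 E=3 S=0 W=0
Step 4 [NS]: N:empty,E:wait,S:empty,W:wait | queues: N=0 E=3 S=0 W=0
Step 5 [EW]: N:wait,E:car3-GO,S:wait,W:empty | queues: N=0 E=2 S=0 W=0
Step 6 [EW]: N:wait,E:car5-GO,S:wait,W:empty | queues: N=0 E=1 S=0 W=0
Cars crossed by step 6: 7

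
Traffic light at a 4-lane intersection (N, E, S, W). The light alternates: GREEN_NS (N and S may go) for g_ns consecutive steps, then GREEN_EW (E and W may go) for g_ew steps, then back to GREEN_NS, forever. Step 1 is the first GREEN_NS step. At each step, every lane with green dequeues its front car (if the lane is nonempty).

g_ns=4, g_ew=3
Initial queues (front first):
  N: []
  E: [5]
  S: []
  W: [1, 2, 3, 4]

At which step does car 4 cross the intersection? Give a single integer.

Step 1 [NS]: N:empty,E:wait,S:empty,W:wait | queues: N=0 E=1 S=0 W=4
Step 2 [NS]: N:empty,E:wait,S:empty,W:wait | queues: N=0 E=1 S=0 W=4
Step 3 [NS]: N:empty,E:wait,S:empty,W:wait | queues: N=0 E=1 S=0 W=4
Step 4 [NS]: N:empty,E:wait,S:empty,W:wait | queues: N=0 E=1 S=0 W=4
Step 5 [EW]: N:wait,E:car5-GO,S:wait,W:car1-GO | queues: N=0 E=0 S=0 W=3
Step 6 [EW]: N:wait,E:empty,S:wait,W:car2-GO | queues: N=0 E=0 S=0 W=2
Step 7 [EW]: N:wait,E:empty,S:wait,W:car3-GO | queues: N=0 E=0 S=0 W=1
Step 8 [NS]: N:empty,E:wait,S:empty,W:wait | queues: N=0 E=0 S=0 W=1
Step 9 [NS]: N:empty,E:wait,S:empty,W:wait | queues: N=0 E=0 S=0 W=1
Step 10 [NS]: N:empty,E:wait,S:empty,W:wait | queues: N=0 E=0 S=0 W=1
Step 11 [NS]: N:empty,E:wait,S:empty,W:wait | queues: N=0 E=0 S=0 W=1
Step 12 [EW]: N:wait,E:empty,S:wait,W:car4-GO | queues: N=0 E=0 S=0 W=0
Car 4 crosses at step 12

12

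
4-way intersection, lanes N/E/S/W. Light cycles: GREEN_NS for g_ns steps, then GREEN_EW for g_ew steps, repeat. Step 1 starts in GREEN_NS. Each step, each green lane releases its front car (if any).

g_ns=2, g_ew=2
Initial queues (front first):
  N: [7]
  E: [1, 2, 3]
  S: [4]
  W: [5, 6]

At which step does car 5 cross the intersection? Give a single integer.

Step 1 [NS]: N:car7-GO,E:wait,S:car4-GO,W:wait | queues: N=0 E=3 S=0 W=2
Step 2 [NS]: N:empty,E:wait,S:empty,W:wait | queues: N=0 E=3 S=0 W=2
Step 3 [EW]: N:wait,E:car1-GO,S:wait,W:car5-GO | queues: N=0 E=2 S=0 W=1
Step 4 [EW]: N:wait,E:car2-GO,S:wait,W:car6-GO | queues: N=0 E=1 S=0 W=0
Step 5 [NS]: N:empty,E:wait,S:empty,W:wait | queues: N=0 E=1 S=0 W=0
Step 6 [NS]: N:empty,E:wait,S:empty,W:wait | queues: N=0 E=1 S=0 W=0
Step 7 [EW]: N:wait,E:car3-GO,S:wait,W:empty | queues: N=0 E=0 S=0 W=0
Car 5 crosses at step 3

3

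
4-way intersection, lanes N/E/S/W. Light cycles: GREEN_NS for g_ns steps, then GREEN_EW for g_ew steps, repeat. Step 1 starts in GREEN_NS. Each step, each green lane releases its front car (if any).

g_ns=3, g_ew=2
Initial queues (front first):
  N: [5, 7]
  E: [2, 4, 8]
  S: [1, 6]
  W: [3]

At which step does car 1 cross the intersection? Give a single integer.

Step 1 [NS]: N:car5-GO,E:wait,S:car1-GO,W:wait | queues: N=1 E=3 S=1 W=1
Step 2 [NS]: N:car7-GO,E:wait,S:car6-GO,W:wait | queues: N=0 E=3 S=0 W=1
Step 3 [NS]: N:empty,E:wait,S:empty,W:wait | queues: N=0 E=3 S=0 W=1
Step 4 [EW]: N:wait,E:car2-GO,S:wait,W:car3-GO | queues: N=0 E=2 S=0 W=0
Step 5 [EW]: N:wait,E:car4-GO,S:wait,W:empty | queues: N=0 E=1 S=0 W=0
Step 6 [NS]: N:empty,E:wait,S:empty,W:wait | queues: N=0 E=1 S=0 W=0
Step 7 [NS]: N:empty,E:wait,S:empty,W:wait | queues: N=0 E=1 S=0 W=0
Step 8 [NS]: N:empty,E:wait,S:empty,W:wait | queues: N=0 E=1 S=0 W=0
Step 9 [EW]: N:wait,E:car8-GO,S:wait,W:empty | queues: N=0 E=0 S=0 W=0
Car 1 crosses at step 1

1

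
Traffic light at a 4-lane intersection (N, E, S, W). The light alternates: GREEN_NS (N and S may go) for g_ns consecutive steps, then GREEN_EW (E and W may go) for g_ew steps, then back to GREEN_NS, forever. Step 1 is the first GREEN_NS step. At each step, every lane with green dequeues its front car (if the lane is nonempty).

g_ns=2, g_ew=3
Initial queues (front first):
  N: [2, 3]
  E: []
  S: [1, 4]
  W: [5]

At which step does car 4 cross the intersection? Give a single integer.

Step 1 [NS]: N:car2-GO,E:wait,S:car1-GO,W:wait | queues: N=1 E=0 S=1 W=1
Step 2 [NS]: N:car3-GO,E:wait,S:car4-GO,W:wait | queues: N=0 E=0 S=0 W=1
Step 3 [EW]: N:wait,E:empty,S:wait,W:car5-GO | queues: N=0 E=0 S=0 W=0
Car 4 crosses at step 2

2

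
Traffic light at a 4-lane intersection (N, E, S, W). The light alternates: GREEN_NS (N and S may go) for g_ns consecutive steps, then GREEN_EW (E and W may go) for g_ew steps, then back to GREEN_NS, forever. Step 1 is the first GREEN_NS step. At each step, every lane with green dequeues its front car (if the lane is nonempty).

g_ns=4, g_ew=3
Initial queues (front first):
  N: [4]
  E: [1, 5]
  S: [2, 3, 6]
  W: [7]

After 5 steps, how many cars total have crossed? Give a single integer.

Step 1 [NS]: N:car4-GO,E:wait,S:car2-GO,W:wait | queues: N=0 E=2 S=2 W=1
Step 2 [NS]: N:empty,E:wait,S:car3-GO,W:wait | queues: N=0 E=2 S=1 W=1
Step 3 [NS]: N:empty,E:wait,S:car6-GO,W:wait | queues: N=0 E=2 S=0 W=1
Step 4 [NS]: N:empty,E:wait,S:empty,W:wait | queues: N=0 E=2 S=0 W=1
Step 5 [EW]: N:wait,E:car1-GO,S:wait,W:car7-GO | queues: N=0 E=1 S=0 W=0
Cars crossed by step 5: 6

Answer: 6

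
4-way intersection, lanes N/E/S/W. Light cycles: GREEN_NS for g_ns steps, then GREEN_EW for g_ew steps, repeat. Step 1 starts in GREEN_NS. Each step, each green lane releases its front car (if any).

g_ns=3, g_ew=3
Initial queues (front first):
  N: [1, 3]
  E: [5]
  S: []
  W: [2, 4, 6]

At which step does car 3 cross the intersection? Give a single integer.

Step 1 [NS]: N:car1-GO,E:wait,S:empty,W:wait | queues: N=1 E=1 S=0 W=3
Step 2 [NS]: N:car3-GO,E:wait,S:empty,W:wait | queues: N=0 E=1 S=0 W=3
Step 3 [NS]: N:empty,E:wait,S:empty,W:wait | queues: N=0 E=1 S=0 W=3
Step 4 [EW]: N:wait,E:car5-GO,S:wait,W:car2-GO | queues: N=0 E=0 S=0 W=2
Step 5 [EW]: N:wait,E:empty,S:wait,W:car4-GO | queues: N=0 E=0 S=0 W=1
Step 6 [EW]: N:wait,E:empty,S:wait,W:car6-GO | queues: N=0 E=0 S=0 W=0
Car 3 crosses at step 2

2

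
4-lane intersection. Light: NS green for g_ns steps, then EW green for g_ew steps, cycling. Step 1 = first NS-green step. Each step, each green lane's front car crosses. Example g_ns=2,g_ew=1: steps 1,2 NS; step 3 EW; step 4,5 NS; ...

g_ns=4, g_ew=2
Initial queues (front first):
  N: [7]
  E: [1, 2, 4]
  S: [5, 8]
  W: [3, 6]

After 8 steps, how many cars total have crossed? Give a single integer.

Step 1 [NS]: N:car7-GO,E:wait,S:car5-GO,W:wait | queues: N=0 E=3 S=1 W=2
Step 2 [NS]: N:empty,E:wait,S:car8-GO,W:wait | queues: N=0 E=3 S=0 W=2
Step 3 [NS]: N:empty,E:wait,S:empty,W:wait | queues: N=0 E=3 S=0 W=2
Step 4 [NS]: N:empty,E:wait,S:empty,W:wait | queues: N=0 E=3 S=0 W=2
Step 5 [EW]: N:wait,E:car1-GO,S:wait,W:car3-GO | queues: N=0 E=2 S=0 W=1
Step 6 [EW]: N:wait,E:car2-GO,S:wait,W:car6-GO | queues: N=0 E=1 S=0 W=0
Step 7 [NS]: N:empty,E:wait,S:empty,W:wait | queues: N=0 E=1 S=0 W=0
Step 8 [NS]: N:empty,E:wait,S:empty,W:wait | queues: N=0 E=1 S=0 W=0
Cars crossed by step 8: 7

Answer: 7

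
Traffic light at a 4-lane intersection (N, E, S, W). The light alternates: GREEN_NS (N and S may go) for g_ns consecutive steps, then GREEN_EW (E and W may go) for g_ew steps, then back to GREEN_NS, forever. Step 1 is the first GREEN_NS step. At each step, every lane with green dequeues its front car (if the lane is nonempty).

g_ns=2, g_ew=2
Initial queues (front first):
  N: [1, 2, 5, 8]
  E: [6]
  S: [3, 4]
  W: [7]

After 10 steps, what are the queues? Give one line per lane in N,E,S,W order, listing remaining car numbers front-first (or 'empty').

Step 1 [NS]: N:car1-GO,E:wait,S:car3-GO,W:wait | queues: N=3 E=1 S=1 W=1
Step 2 [NS]: N:car2-GO,E:wait,S:car4-GO,W:wait | queues: N=2 E=1 S=0 W=1
Step 3 [EW]: N:wait,E:car6-GO,S:wait,W:car7-GO | queues: N=2 E=0 S=0 W=0
Step 4 [EW]: N:wait,E:empty,S:wait,W:empty | queues: N=2 E=0 S=0 W=0
Step 5 [NS]: N:car5-GO,E:wait,S:empty,W:wait | queues: N=1 E=0 S=0 W=0
Step 6 [NS]: N:car8-GO,E:wait,S:empty,W:wait | queues: N=0 E=0 S=0 W=0

N: empty
E: empty
S: empty
W: empty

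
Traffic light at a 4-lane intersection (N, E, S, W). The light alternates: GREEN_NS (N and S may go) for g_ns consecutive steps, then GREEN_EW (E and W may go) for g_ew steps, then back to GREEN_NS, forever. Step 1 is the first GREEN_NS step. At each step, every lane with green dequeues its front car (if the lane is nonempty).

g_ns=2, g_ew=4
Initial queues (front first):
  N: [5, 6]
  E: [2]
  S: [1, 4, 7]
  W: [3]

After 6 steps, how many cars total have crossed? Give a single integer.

Answer: 6

Derivation:
Step 1 [NS]: N:car5-GO,E:wait,S:car1-GO,W:wait | queues: N=1 E=1 S=2 W=1
Step 2 [NS]: N:car6-GO,E:wait,S:car4-GO,W:wait | queues: N=0 E=1 S=1 W=1
Step 3 [EW]: N:wait,E:car2-GO,S:wait,W:car3-GO | queues: N=0 E=0 S=1 W=0
Step 4 [EW]: N:wait,E:empty,S:wait,W:empty | queues: N=0 E=0 S=1 W=0
Step 5 [EW]: N:wait,E:empty,S:wait,W:empty | queues: N=0 E=0 S=1 W=0
Step 6 [EW]: N:wait,E:empty,S:wait,W:empty | queues: N=0 E=0 S=1 W=0
Cars crossed by step 6: 6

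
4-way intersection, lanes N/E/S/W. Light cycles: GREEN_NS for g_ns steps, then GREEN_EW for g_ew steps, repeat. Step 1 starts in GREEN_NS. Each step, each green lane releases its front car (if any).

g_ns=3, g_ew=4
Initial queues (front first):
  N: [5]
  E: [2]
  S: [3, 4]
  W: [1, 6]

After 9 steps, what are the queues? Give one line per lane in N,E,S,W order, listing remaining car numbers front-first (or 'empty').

Step 1 [NS]: N:car5-GO,E:wait,S:car3-GO,W:wait | queues: N=0 E=1 S=1 W=2
Step 2 [NS]: N:empty,E:wait,S:car4-GO,W:wait | queues: N=0 E=1 S=0 W=2
Step 3 [NS]: N:empty,E:wait,S:empty,W:wait | queues: N=0 E=1 S=0 W=2
Step 4 [EW]: N:wait,E:car2-GO,S:wait,W:car1-GO | queues: N=0 E=0 S=0 W=1
Step 5 [EW]: N:wait,E:empty,S:wait,W:car6-GO | queues: N=0 E=0 S=0 W=0

N: empty
E: empty
S: empty
W: empty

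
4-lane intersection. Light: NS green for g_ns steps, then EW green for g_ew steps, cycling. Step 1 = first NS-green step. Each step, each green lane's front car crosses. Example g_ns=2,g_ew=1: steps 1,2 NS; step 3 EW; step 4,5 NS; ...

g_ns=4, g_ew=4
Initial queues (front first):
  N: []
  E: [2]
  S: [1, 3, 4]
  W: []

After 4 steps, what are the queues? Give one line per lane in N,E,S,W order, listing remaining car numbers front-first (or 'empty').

Step 1 [NS]: N:empty,E:wait,S:car1-GO,W:wait | queues: N=0 E=1 S=2 W=0
Step 2 [NS]: N:empty,E:wait,S:car3-GO,W:wait | queues: N=0 E=1 S=1 W=0
Step 3 [NS]: N:empty,E:wait,S:car4-GO,W:wait | queues: N=0 E=1 S=0 W=0
Step 4 [NS]: N:empty,E:wait,S:empty,W:wait | queues: N=0 E=1 S=0 W=0

N: empty
E: 2
S: empty
W: empty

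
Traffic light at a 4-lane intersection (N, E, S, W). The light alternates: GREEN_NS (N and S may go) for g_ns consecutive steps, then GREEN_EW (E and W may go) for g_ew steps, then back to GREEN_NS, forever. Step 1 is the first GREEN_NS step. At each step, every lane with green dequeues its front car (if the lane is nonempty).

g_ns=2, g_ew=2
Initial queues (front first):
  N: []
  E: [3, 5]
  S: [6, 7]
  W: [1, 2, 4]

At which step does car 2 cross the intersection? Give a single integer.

Step 1 [NS]: N:empty,E:wait,S:car6-GO,W:wait | queues: N=0 E=2 S=1 W=3
Step 2 [NS]: N:empty,E:wait,S:car7-GO,W:wait | queues: N=0 E=2 S=0 W=3
Step 3 [EW]: N:wait,E:car3-GO,S:wait,W:car1-GO | queues: N=0 E=1 S=0 W=2
Step 4 [EW]: N:wait,E:car5-GO,S:wait,W:car2-GO | queues: N=0 E=0 S=0 W=1
Step 5 [NS]: N:empty,E:wait,S:empty,W:wait | queues: N=0 E=0 S=0 W=1
Step 6 [NS]: N:empty,E:wait,S:empty,W:wait | queues: N=0 E=0 S=0 W=1
Step 7 [EW]: N:wait,E:empty,S:wait,W:car4-GO | queues: N=0 E=0 S=0 W=0
Car 2 crosses at step 4

4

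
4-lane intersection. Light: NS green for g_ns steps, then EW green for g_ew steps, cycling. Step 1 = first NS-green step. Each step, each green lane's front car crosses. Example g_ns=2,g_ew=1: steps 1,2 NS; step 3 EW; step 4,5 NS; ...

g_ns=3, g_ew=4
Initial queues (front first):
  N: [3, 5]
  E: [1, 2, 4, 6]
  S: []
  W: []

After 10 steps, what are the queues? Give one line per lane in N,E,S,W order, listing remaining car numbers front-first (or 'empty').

Step 1 [NS]: N:car3-GO,E:wait,S:empty,W:wait | queues: N=1 E=4 S=0 W=0
Step 2 [NS]: N:car5-GO,E:wait,S:empty,W:wait | queues: N=0 E=4 S=0 W=0
Step 3 [NS]: N:empty,E:wait,S:empty,W:wait | queues: N=0 E=4 S=0 W=0
Step 4 [EW]: N:wait,E:car1-GO,S:wait,W:empty | queues: N=0 E=3 S=0 W=0
Step 5 [EW]: N:wait,E:car2-GO,S:wait,W:empty | queues: N=0 E=2 S=0 W=0
Step 6 [EW]: N:wait,E:car4-GO,S:wait,W:empty | queues: N=0 E=1 S=0 W=0
Step 7 [EW]: N:wait,E:car6-GO,S:wait,W:empty | queues: N=0 E=0 S=0 W=0

N: empty
E: empty
S: empty
W: empty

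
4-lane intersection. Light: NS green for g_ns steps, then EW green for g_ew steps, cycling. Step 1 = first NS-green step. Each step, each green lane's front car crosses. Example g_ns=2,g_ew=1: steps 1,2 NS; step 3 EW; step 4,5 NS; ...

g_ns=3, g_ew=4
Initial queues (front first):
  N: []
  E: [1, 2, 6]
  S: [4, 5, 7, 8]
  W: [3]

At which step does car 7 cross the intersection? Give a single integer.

Step 1 [NS]: N:empty,E:wait,S:car4-GO,W:wait | queues: N=0 E=3 S=3 W=1
Step 2 [NS]: N:empty,E:wait,S:car5-GO,W:wait | queues: N=0 E=3 S=2 W=1
Step 3 [NS]: N:empty,E:wait,S:car7-GO,W:wait | queues: N=0 E=3 S=1 W=1
Step 4 [EW]: N:wait,E:car1-GO,S:wait,W:car3-GO | queues: N=0 E=2 S=1 W=0
Step 5 [EW]: N:wait,E:car2-GO,S:wait,W:empty | queues: N=0 E=1 S=1 W=0
Step 6 [EW]: N:wait,E:car6-GO,S:wait,W:empty | queues: N=0 E=0 S=1 W=0
Step 7 [EW]: N:wait,E:empty,S:wait,W:empty | queues: N=0 E=0 S=1 W=0
Step 8 [NS]: N:empty,E:wait,S:car8-GO,W:wait | queues: N=0 E=0 S=0 W=0
Car 7 crosses at step 3

3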